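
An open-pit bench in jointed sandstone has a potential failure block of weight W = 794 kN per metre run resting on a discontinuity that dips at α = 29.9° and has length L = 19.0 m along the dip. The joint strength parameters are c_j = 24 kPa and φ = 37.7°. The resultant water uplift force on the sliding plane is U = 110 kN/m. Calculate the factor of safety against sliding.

Resolving the block weight along and normal to the plane and applying the Mohr–Coulomb strength on the joint:
N' = W cosα − U = 794·cos29.9° − 110 = 578.3 kN/m
Driving force T = W sinα = 794·sin29.9° = 395.8 kN/m
Resisting force R = c_j·L + N'·tanφ = 24·19.0 + 578.3·tan37.7° = 456.0 + 447.0 = 903.0 kN/m
FS = R / T = 903.0 / 395.8 = 2.281

FS = 2.28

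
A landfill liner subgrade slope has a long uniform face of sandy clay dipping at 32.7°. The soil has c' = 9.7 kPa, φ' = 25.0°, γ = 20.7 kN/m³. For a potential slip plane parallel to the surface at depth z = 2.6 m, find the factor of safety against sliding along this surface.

For an infinite slope with a slip plane parallel to the surface (no pore pressure): FS = [c' + γz cos²β tanφ'] / [γz sinβ cosβ].
γz = 20.7·2.6 = 53.82 kN/m²
Numerator = 9.7 + 53.82·cos²32.7°·tan25.0° = 9.7 + 53.82·0.7081·0.4663 = 27.472 kPa
Denominator = 53.82·sin32.7°·cos32.7° = 53.82·0.5402·0.8415 = 24.468 kPa
FS = 27.472 / 24.468 = 1.123

FS = 1.12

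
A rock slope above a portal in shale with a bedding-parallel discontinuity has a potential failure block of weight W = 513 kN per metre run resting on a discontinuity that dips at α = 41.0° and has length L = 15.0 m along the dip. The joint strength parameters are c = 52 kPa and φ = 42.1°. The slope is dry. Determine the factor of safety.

FS = 3.36

Resolving the block weight along and normal to the plane and applying the Mohr–Coulomb strength on the joint:
N' = W cosα = 513·cos41.0° = 387.2 kN/m
Driving force T = W sinα = 513·sin41.0° = 336.6 kN/m
Resisting force R = c·L + N'·tanφ = 52·15.0 + 387.2·tan42.1° = 780.0 + 349.8 = 1129.8 kN/m
FS = R / T = 1129.8 / 336.6 = 3.357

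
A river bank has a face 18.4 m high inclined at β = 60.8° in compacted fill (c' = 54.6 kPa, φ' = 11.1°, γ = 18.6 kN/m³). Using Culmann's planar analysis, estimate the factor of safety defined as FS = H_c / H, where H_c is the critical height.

FS = 1.55

H_c = (4c'/γ) · sinβ cosφ' / [1 − cos(β − φ')]
    = (4·54.6/18.6) · sin60.8°·cos11.1° / [1 − cos49.7°]
    = 11.742 · 0.8566 / 0.3532 = 28.48 m
FS = H_c / H = 28.48 / 18.4 = 1.548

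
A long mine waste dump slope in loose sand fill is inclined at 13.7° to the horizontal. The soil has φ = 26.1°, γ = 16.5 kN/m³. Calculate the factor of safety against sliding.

For a dry cohesionless infinite slope the factor of safety is FS = tanφ / tanβ.
FS = tan26.1° / tan13.7° = 0.4899 / 0.2438 = 2.010

FS = 2.01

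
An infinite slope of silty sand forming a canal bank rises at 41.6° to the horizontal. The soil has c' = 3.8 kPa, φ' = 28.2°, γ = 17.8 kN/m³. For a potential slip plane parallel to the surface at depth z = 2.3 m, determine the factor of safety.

FS = 0.79

For an infinite slope with a slip plane parallel to the surface (no pore pressure): FS = [c' + γz cos²β tanφ'] / [γz sinβ cosβ].
γz = 17.8·2.3 = 40.94 kN/m²
Numerator = 3.8 + 40.94·cos²41.6°·tan28.2° = 3.8 + 40.94·0.5592·0.5362 = 16.076 kPa
Denominator = 40.94·sin41.6°·cos41.6° = 40.94·0.6639·0.7478 = 20.326 kPa
FS = 16.076 / 20.326 = 0.791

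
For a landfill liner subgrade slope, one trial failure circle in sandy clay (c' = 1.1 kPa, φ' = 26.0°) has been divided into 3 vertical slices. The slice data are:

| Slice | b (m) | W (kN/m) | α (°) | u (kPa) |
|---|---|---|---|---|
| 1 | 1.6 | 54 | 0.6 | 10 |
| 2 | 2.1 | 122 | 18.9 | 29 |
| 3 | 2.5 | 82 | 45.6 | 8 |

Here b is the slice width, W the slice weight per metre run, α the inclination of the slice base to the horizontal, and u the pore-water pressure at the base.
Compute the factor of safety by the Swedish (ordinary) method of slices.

Ordinary method of slices: FS = Σ[c'·Δl_i + (W_i cosα_i − u_i·Δl_i)·tanφ'] / Σ W_i sinα_i, with Δl_i = b_i / cosα_i.
Slice 1: Δl = 1.6/cos0.6° = 1.600 m; N'_1 = 54·cos0.6° − 10·1.600 = 38.0; c'Δl = 1.76; W sinα = 0.6
Slice 2: Δl = 2.1/cos18.9° = 2.220 m; N'_2 = 122·cos18.9° − 29·2.220 = 51.1; c'Δl = 2.44; W sinα = 39.5
Slice 3: Δl = 2.5/cos45.6° = 3.573 m; N'_3 = 82·cos45.6° − 8·3.573 = 28.8; c'Δl = 3.93; W sinα = 58.6
Σc'Δl = 8.1 kN/m; ΣN' = 117.8 kN/m; ΣW sinα = 98.7 kN/m
Resisting = 8.1 + 117.8·tan26.0° = 8.1 + 57.5 = 65.6 kN/m
FS = 65.6 / 98.7 = 0.665

FS = 0.66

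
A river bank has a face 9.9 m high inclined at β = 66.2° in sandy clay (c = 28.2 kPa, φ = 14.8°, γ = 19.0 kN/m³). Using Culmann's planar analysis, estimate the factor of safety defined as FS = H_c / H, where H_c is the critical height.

H_c = (4c/γ) · sinβ cosφ / [1 − cos(β − φ)]
    = (4·28.2/19.0) · sin66.2°·cos14.8° / [1 − cos51.4°]
    = 5.937 · 0.8846 / 0.3761 = 13.96 m
FS = H_c / H = 13.96 / 9.9 = 1.410

FS = 1.41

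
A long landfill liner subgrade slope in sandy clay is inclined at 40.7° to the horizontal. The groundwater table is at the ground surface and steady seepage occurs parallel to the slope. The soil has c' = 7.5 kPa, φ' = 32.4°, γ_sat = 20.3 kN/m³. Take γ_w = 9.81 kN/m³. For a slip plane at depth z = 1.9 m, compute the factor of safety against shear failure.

With seepage parallel to the slope and the water table at the surface, the effective normal stress on the slip plane uses the buoyant unit weight γ' = γ_sat − γ_w while the driving shear stress uses γ_sat:
FS = [c' + γ' z cos²β tanφ'] / [γ_sat z sinβ cosβ]
γ' = 20.3 − 9.81 = 10.49 kN/m³
Numerator = 7.5 + 10.49·1.9·cos²40.7°·tan32.4° = 7.5 + 10.49·1.9·0.5748·0.6346 = 14.770 kPa
Denominator = 20.3·1.9·sin40.7°·cos40.7° = 20.3·1.9·0.6521·0.7581 = 19.068 kPa
FS = 14.770 / 19.068 = 0.775

FS = 0.77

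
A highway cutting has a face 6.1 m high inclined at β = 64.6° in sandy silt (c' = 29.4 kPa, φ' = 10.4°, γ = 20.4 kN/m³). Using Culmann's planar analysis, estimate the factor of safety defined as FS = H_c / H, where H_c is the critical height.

FS = 2.02

H_c = (4c'/γ) · sinβ cosφ' / [1 − cos(β − φ')]
    = (4·29.4/20.4) · sin64.6°·cos10.4° / [1 − cos54.2°]
    = 5.765 · 0.8885 / 0.4150 = 12.34 m
FS = H_c / H = 12.34 / 6.1 = 2.023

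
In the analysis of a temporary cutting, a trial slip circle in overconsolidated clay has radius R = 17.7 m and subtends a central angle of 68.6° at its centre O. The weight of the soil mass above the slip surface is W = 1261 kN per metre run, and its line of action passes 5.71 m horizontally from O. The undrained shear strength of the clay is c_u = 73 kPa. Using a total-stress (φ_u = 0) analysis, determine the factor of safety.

FS = 3.80

Taking moments about the centre O, the resisting moment is provided by the undrained shear strength acting along the arc:
Arc length L_a = R·θ = 17.7·(68.6°·π/180) = 17.7·1.1973 = 21.19 m
M_R = c_u·L_a·R = 73·21.19·17.7 = 27382.4 kN·m/m
M_D = W·d = 1261·5.71 = 7200.3 kN·m/m
FS = M_R / M_D = 27382.4 / 7200.3 = 3.803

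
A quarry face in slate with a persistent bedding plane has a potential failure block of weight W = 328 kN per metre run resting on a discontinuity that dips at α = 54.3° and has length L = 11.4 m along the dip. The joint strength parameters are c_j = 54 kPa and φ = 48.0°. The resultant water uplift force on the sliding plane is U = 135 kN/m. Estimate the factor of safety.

FS = 2.55

Resolving the block weight along and normal to the plane and applying the Mohr–Coulomb strength on the joint:
N' = W cosα − U = 328·cos54.3° − 135 = 56.4 kN/m
Driving force T = W sinα = 328·sin54.3° = 266.4 kN/m
Resisting force R = c_j·L + N'·tanφ = 54·11.4 + 56.4·tan48.0° = 615.6 + 62.6 = 678.2 kN/m
FS = R / T = 678.2 / 266.4 = 2.546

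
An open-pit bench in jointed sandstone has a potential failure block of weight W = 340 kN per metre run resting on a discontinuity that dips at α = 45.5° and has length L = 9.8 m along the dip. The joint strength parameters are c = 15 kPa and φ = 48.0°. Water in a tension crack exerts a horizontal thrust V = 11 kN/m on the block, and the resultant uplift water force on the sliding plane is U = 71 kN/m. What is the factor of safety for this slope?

FS = 1.30

Resolving the block weight along and normal to the plane and applying the Mohr–Coulomb strength on the joint:
N' = W cosα − U − V sinα = 340·cos45.5° − 71 − 11·sin45.5° = 159.5 kN/m
Driving force T = W sinα + V cosα = 340·sin45.5° + 11·cos45.5° = 250.2 kN/m
Resisting force R = c·L + N'·tanφ = 15·9.8 + 159.5·tan48.0° = 147.0 + 177.1 = 324.1 kN/m
FS = R / T = 324.1 / 250.2 = 1.295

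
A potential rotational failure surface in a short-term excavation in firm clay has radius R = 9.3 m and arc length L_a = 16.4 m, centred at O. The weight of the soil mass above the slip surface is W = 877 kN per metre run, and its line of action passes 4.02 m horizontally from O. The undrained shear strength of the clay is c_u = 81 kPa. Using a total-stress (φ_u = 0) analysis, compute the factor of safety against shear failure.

FS = 3.50

Taking moments about the centre O, the resisting moment is provided by the undrained shear strength acting along the arc:
M_R = c_u·L_a·R = 81·16.40·9.3 = 12354.1 kN·m/m
M_D = W·d = 877·4.02 = 3525.5 kN·m/m
FS = M_R / M_D = 12354.1 / 3525.5 = 3.504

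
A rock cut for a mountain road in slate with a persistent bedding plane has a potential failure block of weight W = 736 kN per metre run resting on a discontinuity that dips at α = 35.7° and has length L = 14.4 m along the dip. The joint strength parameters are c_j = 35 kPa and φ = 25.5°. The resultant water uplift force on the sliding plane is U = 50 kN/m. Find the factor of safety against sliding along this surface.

FS = 1.78

Resolving the block weight along and normal to the plane and applying the Mohr–Coulomb strength on the joint:
N' = W cosα − U = 736·cos35.7° − 50 = 547.7 kN/m
Driving force T = W sinα = 736·sin35.7° = 429.5 kN/m
Resisting force R = c_j·L + N'·tanφ = 35·14.4 + 547.7·tan25.5° = 504.0 + 261.2 = 765.2 kN/m
FS = R / T = 765.2 / 429.5 = 1.782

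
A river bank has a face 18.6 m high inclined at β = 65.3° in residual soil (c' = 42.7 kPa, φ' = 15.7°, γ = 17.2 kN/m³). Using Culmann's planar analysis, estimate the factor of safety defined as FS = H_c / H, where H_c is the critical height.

FS = 1.33

H_c = (4c'/γ) · sinβ cosφ' / [1 − cos(β − φ')]
    = (4·42.7/17.2) · sin65.3°·cos15.7° / [1 − cos49.6°]
    = 9.930 · 0.8746 / 0.3519 = 24.68 m
FS = H_c / H = 24.68 / 18.6 = 1.327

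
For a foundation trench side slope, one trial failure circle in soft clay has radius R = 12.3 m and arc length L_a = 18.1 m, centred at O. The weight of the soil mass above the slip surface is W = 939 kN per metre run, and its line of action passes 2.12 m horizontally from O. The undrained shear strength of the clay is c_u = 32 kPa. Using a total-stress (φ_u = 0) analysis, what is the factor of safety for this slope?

Taking moments about the centre O, the resisting moment is provided by the undrained shear strength acting along the arc:
M_R = c_u·L_a·R = 32·18.10·12.3 = 7124.2 kN·m/m
M_D = W·d = 939·2.12 = 1990.7 kN·m/m
FS = M_R / M_D = 7124.2 / 1990.7 = 3.579

FS = 3.58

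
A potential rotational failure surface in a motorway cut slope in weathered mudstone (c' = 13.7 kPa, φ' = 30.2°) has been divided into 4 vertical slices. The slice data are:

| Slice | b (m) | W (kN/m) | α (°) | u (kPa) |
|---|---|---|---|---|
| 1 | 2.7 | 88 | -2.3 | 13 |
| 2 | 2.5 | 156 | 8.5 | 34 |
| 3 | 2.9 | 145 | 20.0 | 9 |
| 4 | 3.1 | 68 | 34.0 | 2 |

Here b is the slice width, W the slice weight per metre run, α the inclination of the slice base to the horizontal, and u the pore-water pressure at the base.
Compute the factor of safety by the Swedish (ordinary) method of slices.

FS = 3.05

Ordinary method of slices: FS = Σ[c'·Δl_i + (W_i cosα_i − u_i·Δl_i)·tanφ'] / Σ W_i sinα_i, with Δl_i = b_i / cosα_i.
Slice 1: Δl = 2.7/cos(-2.3°) = 2.702 m; N'_1 = 88·cos(-2.3°) − 13·2.702 = 52.8; c'Δl = 37.02; W sinα = -3.5
Slice 2: Δl = 2.5/cos8.5° = 2.528 m; N'_2 = 156·cos8.5° − 34·2.528 = 68.3; c'Δl = 34.63; W sinα = 23.1
Slice 3: Δl = 2.9/cos20.0° = 3.086 m; N'_3 = 145·cos20.0° − 9·3.086 = 108.5; c'Δl = 42.28; W sinα = 49.6
Slice 4: Δl = 3.1/cos34.0° = 3.739 m; N'_4 = 68·cos34.0° − 2·3.739 = 48.9; c'Δl = 51.23; W sinα = 38.0
Σc'Δl = 165.2 kN/m; ΣN' = 278.5 kN/m; ΣW sinα = 107.1 kN/m
Resisting = 165.2 + 278.5·tan30.2° = 165.2 + 162.1 = 327.3 kN/m
FS = 327.3 / 107.1 = 3.054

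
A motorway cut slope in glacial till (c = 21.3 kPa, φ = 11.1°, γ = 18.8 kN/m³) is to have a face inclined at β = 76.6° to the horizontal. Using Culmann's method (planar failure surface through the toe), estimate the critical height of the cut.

Culmann's analysis gives the critical failure plane at α_cr = (β + φ)/2 = (76.6 + 11.1)/2 = 43.8°, and the critical height
H_c = (4c/γ) · sinβ cosφ / [1 − cos(β − φ)]
    = (4·21.3/18.8) · sin76.6°·cos11.1° / [1 − cos(65.5°)]
    = 4.532 · 0.9728·0.9813 / [1 − 0.4147]
    = 4.532 · 0.9546 / 0.5853
    = 7.39 m

H_c = 7.39 m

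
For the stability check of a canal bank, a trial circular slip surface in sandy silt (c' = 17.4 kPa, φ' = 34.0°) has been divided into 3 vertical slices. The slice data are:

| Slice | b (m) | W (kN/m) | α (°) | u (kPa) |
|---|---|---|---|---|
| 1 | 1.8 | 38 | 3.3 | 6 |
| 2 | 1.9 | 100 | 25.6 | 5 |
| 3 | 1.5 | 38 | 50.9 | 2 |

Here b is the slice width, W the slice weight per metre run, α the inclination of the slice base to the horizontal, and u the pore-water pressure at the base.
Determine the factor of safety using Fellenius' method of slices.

FS = 2.60

Ordinary method of slices: FS = Σ[c'·Δl_i + (W_i cosα_i − u_i·Δl_i)·tanφ'] / Σ W_i sinα_i, with Δl_i = b_i / cosα_i.
Slice 1: Δl = 1.8/cos3.3° = 1.803 m; N'_1 = 38·cos3.3° − 6·1.803 = 27.1; c'Δl = 31.37; W sinα = 2.2
Slice 2: Δl = 1.9/cos25.6° = 2.107 m; N'_2 = 100·cos25.6° − 5·2.107 = 79.6; c'Δl = 36.66; W sinα = 43.2
Slice 3: Δl = 1.5/cos50.9° = 2.378 m; N'_3 = 38·cos50.9° − 2·2.378 = 19.2; c'Δl = 41.38; W sinα = 29.5
Σc'Δl = 109.4 kN/m; ΣN' = 126.0 kN/m; ΣW sinα = 74.9 kN/m
Resisting = 109.4 + 126.0·tan34.0° = 109.4 + 85.0 = 194.4 kN/m
FS = 194.4 / 74.9 = 2.596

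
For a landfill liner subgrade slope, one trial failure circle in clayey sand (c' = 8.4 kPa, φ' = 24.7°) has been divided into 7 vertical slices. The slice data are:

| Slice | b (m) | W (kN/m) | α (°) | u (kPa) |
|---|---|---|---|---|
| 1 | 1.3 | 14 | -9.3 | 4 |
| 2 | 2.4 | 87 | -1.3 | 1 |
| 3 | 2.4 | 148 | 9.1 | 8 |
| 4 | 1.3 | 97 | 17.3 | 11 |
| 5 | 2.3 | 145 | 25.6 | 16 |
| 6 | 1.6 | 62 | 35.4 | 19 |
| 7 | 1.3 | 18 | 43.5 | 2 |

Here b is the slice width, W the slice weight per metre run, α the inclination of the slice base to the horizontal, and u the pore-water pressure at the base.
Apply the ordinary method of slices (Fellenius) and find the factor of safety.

FS = 1.92

Ordinary method of slices: FS = Σ[c'·Δl_i + (W_i cosα_i − u_i·Δl_i)·tanφ'] / Σ W_i sinα_i, with Δl_i = b_i / cosα_i.
Slice 1: Δl = 1.3/cos(-9.3°) = 1.317 m; N'_1 = 14·cos(-9.3°) − 4·1.317 = 8.5; c'Δl = 11.07; W sinα = -2.3
Slice 2: Δl = 2.4/cos(-1.3°) = 2.401 m; N'_2 = 87·cos(-1.3°) − 1·2.401 = 84.6; c'Δl = 20.17; W sinα = -2.0
Slice 3: Δl = 2.4/cos9.1° = 2.431 m; N'_3 = 148·cos9.1° − 8·2.431 = 126.7; c'Δl = 20.42; W sinα = 23.4
Slice 4: Δl = 1.3/cos17.3° = 1.362 m; N'_4 = 97·cos17.3° − 11·1.362 = 77.6; c'Δl = 11.44; W sinα = 28.8
Slice 5: Δl = 2.3/cos25.6° = 2.550 m; N'_5 = 145·cos25.6° − 16·2.550 = 90.0; c'Δl = 21.42; W sinα = 62.7
Slice 6: Δl = 1.6/cos35.4° = 1.963 m; N'_6 = 62·cos35.4° − 19·1.963 = 13.2; c'Δl = 16.49; W sinα = 35.9
Slice 7: Δl = 1.3/cos43.5° = 1.792 m; N'_7 = 18·cos43.5° − 2·1.792 = 9.5; c'Δl = 15.05; W sinα = 12.4
Σc'Δl = 116.1 kN/m; ΣN' = 410.1 kN/m; ΣW sinα = 159.0 kN/m
Resisting = 116.1 + 410.1·tan24.7° = 116.1 + 188.6 = 304.7 kN/m
FS = 304.7 / 159.0 = 1.917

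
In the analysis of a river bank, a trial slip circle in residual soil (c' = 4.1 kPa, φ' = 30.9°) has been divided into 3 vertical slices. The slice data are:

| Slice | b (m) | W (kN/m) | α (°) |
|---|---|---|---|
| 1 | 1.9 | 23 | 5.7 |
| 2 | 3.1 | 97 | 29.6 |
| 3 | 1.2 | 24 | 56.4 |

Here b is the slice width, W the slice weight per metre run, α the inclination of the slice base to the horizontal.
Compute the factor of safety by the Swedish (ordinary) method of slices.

FS = 1.47

Ordinary method of slices: FS = Σ[c'·Δl_i + (W_i cosα_i)·tanφ'] / Σ W_i sinα_i, with Δl_i = b_i / cosα_i.
Slice 1: Δl = 1.9/cos5.7° = 1.909 m; N'_1 = 23·cos5.7° = 22.9; c'Δl = 7.83; W sinα = 2.3
Slice 2: Δl = 3.1/cos29.6° = 3.565 m; N'_2 = 97·cos29.6° = 84.3; c'Δl = 14.62; W sinα = 47.9
Slice 3: Δl = 1.2/cos56.4° = 2.168 m; N'_3 = 24·cos56.4° = 13.3; c'Δl = 8.89; W sinα = 20.0
Σc'Δl = 31.3 kN/m; ΣN' = 120.5 kN/m; ΣW sinα = 70.2 kN/m
Resisting = 31.3 + 120.5·tan30.9° = 31.3 + 72.1 = 103.5 kN/m
FS = 103.5 / 70.2 = 1.474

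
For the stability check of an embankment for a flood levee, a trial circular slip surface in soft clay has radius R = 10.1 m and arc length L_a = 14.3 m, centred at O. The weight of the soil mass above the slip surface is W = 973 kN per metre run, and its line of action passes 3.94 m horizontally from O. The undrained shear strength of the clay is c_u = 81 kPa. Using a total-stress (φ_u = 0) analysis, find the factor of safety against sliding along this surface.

FS = 3.05

Taking moments about the centre O, the resisting moment is provided by the undrained shear strength acting along the arc:
M_R = c_u·L_a·R = 81·14.30·10.1 = 11698.8 kN·m/m
M_D = W·d = 973·3.94 = 3833.6 kN·m/m
FS = M_R / M_D = 11698.8 / 3833.6 = 3.052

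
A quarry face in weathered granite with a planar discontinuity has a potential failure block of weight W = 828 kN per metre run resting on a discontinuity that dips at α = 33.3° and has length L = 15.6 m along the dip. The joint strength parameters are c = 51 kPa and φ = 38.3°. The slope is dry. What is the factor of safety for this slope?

FS = 2.95

Resolving the block weight along and normal to the plane and applying the Mohr–Coulomb strength on the joint:
N' = W cosα = 828·cos33.3° = 692.0 kN/m
Driving force T = W sinα = 828·sin33.3° = 454.6 kN/m
Resisting force R = c·L + N'·tanφ = 51·15.6 + 692.0·tan38.3° = 795.6 + 546.5 = 1342.1 kN/m
FS = R / T = 1342.1 / 454.6 = 2.952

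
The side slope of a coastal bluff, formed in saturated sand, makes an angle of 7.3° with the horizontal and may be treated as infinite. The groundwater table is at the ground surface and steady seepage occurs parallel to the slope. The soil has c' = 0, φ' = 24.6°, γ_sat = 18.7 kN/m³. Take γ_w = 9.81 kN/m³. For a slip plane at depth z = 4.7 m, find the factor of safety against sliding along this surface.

With seepage parallel to the slope and the water table at the surface, the effective normal stress on the slip plane uses the buoyant unit weight γ' = γ_sat − γ_w while the driving shear stress uses γ_sat:
FS = [c' + γ' z cos²β tanφ'] / [γ_sat z sinβ cosβ]
(For c' = 0 this reduces to FS = (γ'/γ_sat)·tanφ'/tanβ.)
γ' = 18.7 − 9.81 = 8.89 kN/m³
Numerator = 0.0 + 8.89·4.7·cos²7.3°·tan24.6° = 0.0 + 8.89·4.7·0.9839·0.4578 = 18.821 kPa
Denominator = 18.7·4.7·sin7.3°·cos7.3° = 18.7·4.7·0.1271·0.9919 = 11.077 kPa
FS = 18.821 / 11.077 = 1.699

FS = 1.70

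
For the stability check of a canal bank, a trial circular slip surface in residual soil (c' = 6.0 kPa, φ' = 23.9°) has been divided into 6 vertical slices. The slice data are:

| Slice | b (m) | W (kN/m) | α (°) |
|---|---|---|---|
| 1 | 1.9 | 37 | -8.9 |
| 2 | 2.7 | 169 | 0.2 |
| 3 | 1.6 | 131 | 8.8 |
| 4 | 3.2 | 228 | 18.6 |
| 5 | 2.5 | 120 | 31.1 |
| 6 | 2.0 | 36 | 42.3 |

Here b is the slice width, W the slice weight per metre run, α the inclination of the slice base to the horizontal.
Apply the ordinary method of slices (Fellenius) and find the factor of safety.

FS = 2.26

Ordinary method of slices: FS = Σ[c'·Δl_i + (W_i cosα_i)·tanφ'] / Σ W_i sinα_i, with Δl_i = b_i / cosα_i.
Slice 1: Δl = 1.9/cos(-8.9°) = 1.923 m; N'_1 = 37·cos(-8.9°) = 36.6; c'Δl = 11.54; W sinα = -5.7
Slice 2: Δl = 2.7/cos0.2° = 2.700 m; N'_2 = 169·cos0.2° = 169.0; c'Δl = 16.20; W sinα = 0.6
Slice 3: Δl = 1.6/cos8.8° = 1.619 m; N'_3 = 131·cos8.8° = 129.5; c'Δl = 9.71; W sinα = 20.0
Slice 4: Δl = 3.2/cos18.6° = 3.376 m; N'_4 = 228·cos18.6° = 216.1; c'Δl = 20.26; W sinα = 72.7
Slice 5: Δl = 2.5/cos31.1° = 2.920 m; N'_5 = 120·cos31.1° = 102.8; c'Δl = 17.52; W sinα = 62.0
Slice 6: Δl = 2.0/cos42.3° = 2.704 m; N'_6 = 36·cos42.3° = 26.6; c'Δl = 16.22; W sinα = 24.2
Σc'Δl = 91.5 kN/m; ΣN' = 680.5 kN/m; ΣW sinα = 173.8 kN/m
Resisting = 91.5 + 680.5·tan23.9° = 91.5 + 301.5 = 393.0 kN/m
FS = 393.0 / 173.8 = 2.261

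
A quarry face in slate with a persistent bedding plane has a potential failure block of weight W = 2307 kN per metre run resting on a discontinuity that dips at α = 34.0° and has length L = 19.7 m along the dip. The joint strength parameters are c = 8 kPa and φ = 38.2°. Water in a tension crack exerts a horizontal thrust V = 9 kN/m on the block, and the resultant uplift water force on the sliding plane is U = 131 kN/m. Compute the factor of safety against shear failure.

FS = 1.20

Resolving the block weight along and normal to the plane and applying the Mohr–Coulomb strength on the joint:
N' = W cosα − U − V sinα = 2307·cos34.0° − 131 − 9·sin34.0° = 1776.6 kN/m
Driving force T = W sinα + V cosα = 2307·sin34.0° + 9·cos34.0° = 1297.5 kN/m
Resisting force R = c·L + N'·tanφ = 8·19.7 + 1776.6·tan38.2° = 157.6 + 1398.0 = 1555.6 kN/m
FS = R / T = 1555.6 / 1297.5 = 1.199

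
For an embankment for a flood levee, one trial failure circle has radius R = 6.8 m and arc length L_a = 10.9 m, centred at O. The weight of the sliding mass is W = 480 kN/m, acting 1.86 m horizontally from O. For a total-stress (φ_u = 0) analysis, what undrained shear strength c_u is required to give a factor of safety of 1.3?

FS = c_u·L_a·R / (W·d), so c_u = FS·W·d / (L_a·R).
c_u = 1.3·480·1.86 / (10.90·6.8) = 1160.6 / 74.12 = 15.66 kPa

c_u = 15.7 kPa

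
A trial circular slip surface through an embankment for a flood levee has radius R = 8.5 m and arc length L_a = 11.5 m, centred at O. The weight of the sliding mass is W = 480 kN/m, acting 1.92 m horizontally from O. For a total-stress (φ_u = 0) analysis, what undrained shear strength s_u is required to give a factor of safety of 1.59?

FS = s_u·L_a·R / (W·d), so s_u = FS·W·d / (L_a·R).
s_u = 1.59·480·1.92 / (11.50·8.5) = 1465.3 / 97.75 = 14.99 kPa

s_u = 15.0 kPa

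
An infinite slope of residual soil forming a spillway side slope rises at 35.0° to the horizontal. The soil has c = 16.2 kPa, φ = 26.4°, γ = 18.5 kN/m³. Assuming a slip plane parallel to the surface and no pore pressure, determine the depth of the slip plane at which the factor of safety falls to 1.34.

Setting FS = 1.34 in FS = [c + γz cos²β tanφ] / [γz sinβ cosβ] and solving for z:
z = c / [γ cosβ (FS·sinβ − cosβ·tanφ)]
  = 16.2 / [18.5·cos35.0°·(1.34·sin35.0° − cos35.0°·tan26.4°)]
  = 16.2 / [18.5·0.8192·(1.34·0.5736 − 0.8192·0.4964)]
  = 16.2 / 5.4853 = 2.953 m

z = 2.95 m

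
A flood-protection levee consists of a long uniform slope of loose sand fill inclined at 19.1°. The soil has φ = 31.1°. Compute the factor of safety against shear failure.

For a dry cohesionless infinite slope the factor of safety is FS = tanφ / tanβ.
FS = tan31.1° / tan19.1° = 0.6032 / 0.3463 = 1.742

FS = 1.74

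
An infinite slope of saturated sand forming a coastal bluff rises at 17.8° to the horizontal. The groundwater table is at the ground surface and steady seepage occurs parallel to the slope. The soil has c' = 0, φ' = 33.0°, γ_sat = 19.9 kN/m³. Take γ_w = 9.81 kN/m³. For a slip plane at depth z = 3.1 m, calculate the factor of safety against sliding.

FS = 1.03

With seepage parallel to the slope and the water table at the surface, the effective normal stress on the slip plane uses the buoyant unit weight γ' = γ_sat − γ_w while the driving shear stress uses γ_sat:
FS = [c' + γ' z cos²β tanφ'] / [γ_sat z sinβ cosβ]
(For c' = 0 this reduces to FS = (γ'/γ_sat)·tanφ'/tanβ.)
γ' = 19.9 − 9.81 = 10.09 kN/m³
Numerator = 0.0 + 10.09·3.1·cos²17.8°·tan33.0° = 0.0 + 10.09·3.1·0.9066·0.6494 = 18.415 kPa
Denominator = 19.9·3.1·sin17.8°·cos17.8° = 19.9·3.1·0.3057·0.9521 = 17.956 kPa
FS = 18.415 / 17.956 = 1.026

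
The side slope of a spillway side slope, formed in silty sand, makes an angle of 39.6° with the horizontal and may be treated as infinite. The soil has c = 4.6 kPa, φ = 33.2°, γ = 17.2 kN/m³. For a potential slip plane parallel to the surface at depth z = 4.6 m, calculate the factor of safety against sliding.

For an infinite slope with a slip plane parallel to the surface (no pore pressure): FS = [c + γz cos²β tanφ] / [γz sinβ cosβ].
γz = 17.2·4.6 = 79.12 kN/m²
Numerator = 4.6 + 79.12·cos²39.6°·tan33.2° = 4.6 + 79.12·0.5937·0.6544 = 35.338 kPa
Denominator = 79.12·sin39.6°·cos39.6° = 79.12·0.6374·0.7705 = 38.859 kPa
FS = 35.338 / 38.859 = 0.909

FS = 0.91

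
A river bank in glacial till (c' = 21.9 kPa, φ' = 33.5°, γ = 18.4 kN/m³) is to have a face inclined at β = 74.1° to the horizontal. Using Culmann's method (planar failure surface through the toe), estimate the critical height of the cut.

Culmann's analysis gives the critical failure plane at α_cr = (β + φ')/2 = (74.1 + 33.5)/2 = 53.8°, and the critical height
H_c = (4c'/γ) · sinβ cosφ' / [1 − cos(β − φ')]
    = (4·21.9/18.4) · sin74.1°·cos33.5° / [1 − cos(40.6°)]
    = 4.761 · 0.9617·0.8339 / [1 − 0.7593]
    = 4.761 · 0.8020 / 0.2407
    = 15.86 m

H_c = 15.86 m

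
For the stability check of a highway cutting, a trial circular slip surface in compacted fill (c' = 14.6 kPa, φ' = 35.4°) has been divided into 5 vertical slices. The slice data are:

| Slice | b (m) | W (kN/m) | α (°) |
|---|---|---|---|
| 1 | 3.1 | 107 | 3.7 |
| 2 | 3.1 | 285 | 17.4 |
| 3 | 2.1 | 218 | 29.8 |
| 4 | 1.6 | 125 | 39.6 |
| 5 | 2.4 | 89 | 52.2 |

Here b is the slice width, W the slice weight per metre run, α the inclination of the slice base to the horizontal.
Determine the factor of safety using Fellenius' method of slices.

FS = 2.07

Ordinary method of slices: FS = Σ[c'·Δl_i + (W_i cosα_i)·tanφ'] / Σ W_i sinα_i, with Δl_i = b_i / cosα_i.
Slice 1: Δl = 3.1/cos3.7° = 3.106 m; N'_1 = 107·cos3.7° = 106.8; c'Δl = 45.35; W sinα = 6.9
Slice 2: Δl = 3.1/cos17.4° = 3.249 m; N'_2 = 285·cos17.4° = 272.0; c'Δl = 47.43; W sinα = 85.2
Slice 3: Δl = 2.1/cos29.8° = 2.420 m; N'_3 = 218·cos29.8° = 189.2; c'Δl = 35.33; W sinα = 108.3
Slice 4: Δl = 1.6/cos39.6° = 2.077 m; N'_4 = 125·cos39.6° = 96.3; c'Δl = 30.32; W sinα = 79.7
Slice 5: Δl = 2.4/cos52.2° = 3.916 m; N'_5 = 89·cos52.2° = 54.5; c'Δl = 57.17; W sinα = 70.3
Σc'Δl = 215.6 kN/m; ΣN' = 718.8 kN/m; ΣW sinα = 350.5 kN/m
Resisting = 215.6 + 718.8·tan35.4° = 215.6 + 510.8 = 726.4 kN/m
FS = 726.4 / 350.5 = 2.073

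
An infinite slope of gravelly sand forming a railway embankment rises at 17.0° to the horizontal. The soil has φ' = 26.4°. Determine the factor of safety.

For a dry cohesionless infinite slope the factor of safety is FS = tanφ' / tanβ.
FS = tan26.4° / tan17.0° = 0.4964 / 0.3057 = 1.624

FS = 1.62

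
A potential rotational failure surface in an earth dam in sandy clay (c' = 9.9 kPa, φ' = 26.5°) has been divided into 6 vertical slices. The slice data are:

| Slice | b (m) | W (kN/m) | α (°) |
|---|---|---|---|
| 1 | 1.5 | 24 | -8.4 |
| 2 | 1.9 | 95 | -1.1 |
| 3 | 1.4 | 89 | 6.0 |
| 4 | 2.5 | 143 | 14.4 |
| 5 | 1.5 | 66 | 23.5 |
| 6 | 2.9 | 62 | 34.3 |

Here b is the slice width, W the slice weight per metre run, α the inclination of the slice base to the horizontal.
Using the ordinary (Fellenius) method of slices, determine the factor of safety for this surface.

FS = 3.50

Ordinary method of slices: FS = Σ[c'·Δl_i + (W_i cosα_i)·tanφ'] / Σ W_i sinα_i, with Δl_i = b_i / cosα_i.
Slice 1: Δl = 1.5/cos(-8.4°) = 1.516 m; N'_1 = 24·cos(-8.4°) = 23.7; c'Δl = 15.01; W sinα = -3.5
Slice 2: Δl = 1.9/cos(-1.1°) = 1.900 m; N'_2 = 95·cos(-1.1°) = 95.0; c'Δl = 18.81; W sinα = -1.8
Slice 3: Δl = 1.4/cos6.0° = 1.408 m; N'_3 = 89·cos6.0° = 88.5; c'Δl = 13.94; W sinα = 9.3
Slice 4: Δl = 2.5/cos14.4° = 2.581 m; N'_4 = 143·cos14.4° = 138.5; c'Δl = 25.55; W sinα = 35.6
Slice 5: Δl = 1.5/cos23.5° = 1.636 m; N'_5 = 66·cos23.5° = 60.5; c'Δl = 16.19; W sinα = 26.3
Slice 6: Δl = 2.9/cos34.3° = 3.510 m; N'_6 = 62·cos34.3° = 51.2; c'Δl = 34.75; W sinα = 34.9
Σc'Δl = 124.3 kN/m; ΣN' = 457.5 kN/m; ΣW sinα = 100.8 kN/m
Resisting = 124.3 + 457.5·tan26.5° = 124.3 + 228.1 = 352.4 kN/m
FS = 352.4 / 100.8 = 3.496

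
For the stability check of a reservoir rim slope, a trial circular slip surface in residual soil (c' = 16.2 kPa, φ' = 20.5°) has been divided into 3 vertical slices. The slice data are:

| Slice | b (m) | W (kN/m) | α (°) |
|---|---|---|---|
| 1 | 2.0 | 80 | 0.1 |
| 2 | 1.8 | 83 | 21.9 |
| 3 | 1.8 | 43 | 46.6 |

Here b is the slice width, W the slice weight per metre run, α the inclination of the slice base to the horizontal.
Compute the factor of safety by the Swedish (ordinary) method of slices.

Ordinary method of slices: FS = Σ[c'·Δl_i + (W_i cosα_i)·tanφ'] / Σ W_i sinα_i, with Δl_i = b_i / cosα_i.
Slice 1: Δl = 2.0/cos0.1° = 2.000 m; N'_1 = 80·cos0.1° = 80.0; c'Δl = 32.40; W sinα = 0.1
Slice 2: Δl = 1.8/cos21.9° = 1.940 m; N'_2 = 83·cos21.9° = 77.0; c'Δl = 31.43; W sinα = 31.0
Slice 3: Δl = 1.8/cos46.6° = 2.620 m; N'_3 = 43·cos46.6° = 29.5; c'Δl = 42.44; W sinα = 31.2
Σc'Δl = 106.3 kN/m; ΣN' = 186.6 kN/m; ΣW sinα = 62.3 kN/m
Resisting = 106.3 + 186.6·tan20.5° = 106.3 + 69.8 = 176.0 kN/m
FS = 176.0 / 62.3 = 2.824

FS = 2.82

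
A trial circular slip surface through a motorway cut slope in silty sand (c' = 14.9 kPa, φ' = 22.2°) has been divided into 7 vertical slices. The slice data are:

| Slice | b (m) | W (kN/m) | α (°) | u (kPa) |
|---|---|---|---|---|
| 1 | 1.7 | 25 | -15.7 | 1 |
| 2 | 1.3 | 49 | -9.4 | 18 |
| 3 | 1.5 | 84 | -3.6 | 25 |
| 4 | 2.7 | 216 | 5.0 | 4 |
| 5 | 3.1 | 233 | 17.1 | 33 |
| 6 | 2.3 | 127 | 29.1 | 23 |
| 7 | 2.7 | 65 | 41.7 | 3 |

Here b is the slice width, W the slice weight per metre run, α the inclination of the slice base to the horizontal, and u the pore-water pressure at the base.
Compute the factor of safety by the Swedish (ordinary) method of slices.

FS = 2.64

Ordinary method of slices: FS = Σ[c'·Δl_i + (W_i cosα_i − u_i·Δl_i)·tanφ'] / Σ W_i sinα_i, with Δl_i = b_i / cosα_i.
Slice 1: Δl = 1.7/cos(-15.7°) = 1.766 m; N'_1 = 25·cos(-15.7°) − 1·1.766 = 22.3; c'Δl = 26.31; W sinα = -6.8
Slice 2: Δl = 1.3/cos(-9.4°) = 1.318 m; N'_2 = 49·cos(-9.4°) − 18·1.318 = 24.6; c'Δl = 19.63; W sinα = -8.0
Slice 3: Δl = 1.5/cos(-3.6°) = 1.503 m; N'_3 = 84·cos(-3.6°) − 25·1.503 = 46.3; c'Δl = 22.39; W sinα = -5.3
Slice 4: Δl = 2.7/cos5.0° = 2.710 m; N'_4 = 216·cos5.0° − 4·2.710 = 204.3; c'Δl = 40.38; W sinα = 18.8
Slice 5: Δl = 3.1/cos17.1° = 3.243 m; N'_5 = 233·cos17.1° − 33·3.243 = 115.7; c'Δl = 48.33; W sinα = 68.5
Slice 6: Δl = 2.3/cos29.1° = 2.632 m; N'_6 = 127·cos29.1° − 23·2.632 = 50.4; c'Δl = 39.22; W sinα = 61.8
Slice 7: Δl = 2.7/cos41.7° = 3.616 m; N'_7 = 65·cos41.7° − 3·3.616 = 37.7; c'Δl = 53.88; W sinα = 43.2
Σc'Δl = 250.2 kN/m; ΣN' = 501.3 kN/m; ΣW sinα = 172.3 kN/m
Resisting = 250.2 + 501.3·tan22.2° = 250.2 + 204.6 = 454.7 kN/m
FS = 454.7 / 172.3 = 2.639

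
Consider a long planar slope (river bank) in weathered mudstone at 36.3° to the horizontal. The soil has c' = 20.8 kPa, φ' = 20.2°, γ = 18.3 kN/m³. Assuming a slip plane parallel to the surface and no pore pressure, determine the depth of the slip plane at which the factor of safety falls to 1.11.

Setting FS = 1.11 in FS = [c' + γz cos²β tanφ'] / [γz sinβ cosβ] and solving for z:
z = c' / [γ cosβ (FS·sinβ − cosβ·tanφ')]
  = 20.8 / [18.3·cos36.3°·(1.11·sin36.3° − cos36.3°·tan20.2°)]
  = 20.8 / [18.3·0.8059·(1.11·0.5920 − 0.8059·0.3679)]
  = 20.8 / 5.3185 = 3.911 m

z = 3.91 m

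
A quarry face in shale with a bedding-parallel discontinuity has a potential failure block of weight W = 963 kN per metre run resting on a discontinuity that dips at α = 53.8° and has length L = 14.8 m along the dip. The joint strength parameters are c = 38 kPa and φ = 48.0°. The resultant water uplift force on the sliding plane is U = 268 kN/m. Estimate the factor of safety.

Resolving the block weight along and normal to the plane and applying the Mohr–Coulomb strength on the joint:
N' = W cosα − U = 963·cos53.8° − 268 = 300.8 kN/m
Driving force T = W sinα = 963·sin53.8° = 777.1 kN/m
Resisting force R = c·L + N'·tanφ = 38·14.8 + 300.8·tan48.0° = 562.4 + 334.0 = 896.4 kN/m
FS = R / T = 896.4 / 777.1 = 1.154

FS = 1.15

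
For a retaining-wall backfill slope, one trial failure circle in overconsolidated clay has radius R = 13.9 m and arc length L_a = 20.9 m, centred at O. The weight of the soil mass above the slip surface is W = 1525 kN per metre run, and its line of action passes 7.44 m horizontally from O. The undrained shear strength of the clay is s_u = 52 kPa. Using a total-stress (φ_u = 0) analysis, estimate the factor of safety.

Taking moments about the centre O, the resisting moment is provided by the undrained shear strength acting along the arc:
M_R = s_u·L_a·R = 52·20.90·13.9 = 15106.5 kN·m/m
M_D = W·d = 1525·7.44 = 11346.0 kN·m/m
FS = M_R / M_D = 15106.5 / 11346.0 = 1.331

FS = 1.33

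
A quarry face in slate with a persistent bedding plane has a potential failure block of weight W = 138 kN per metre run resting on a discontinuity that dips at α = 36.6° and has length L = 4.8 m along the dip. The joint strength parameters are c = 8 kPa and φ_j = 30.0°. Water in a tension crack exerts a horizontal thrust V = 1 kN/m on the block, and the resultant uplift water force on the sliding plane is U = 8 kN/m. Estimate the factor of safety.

FS = 1.17

Resolving the block weight along and normal to the plane and applying the Mohr–Coulomb strength on the joint:
N' = W cosα − U − V sinα = 138·cos36.6° − 8 − 1·sin36.6° = 102.2 kN/m
Driving force T = W sinα + V cosα = 138·sin36.6° + 1·cos36.6° = 83.1 kN/m
Resisting force R = c·L + N'·tanφ_j = 8·4.8 + 102.2·tan30.0° = 38.4 + 59.0 = 97.4 kN/m
FS = R / T = 97.4 / 83.1 = 1.172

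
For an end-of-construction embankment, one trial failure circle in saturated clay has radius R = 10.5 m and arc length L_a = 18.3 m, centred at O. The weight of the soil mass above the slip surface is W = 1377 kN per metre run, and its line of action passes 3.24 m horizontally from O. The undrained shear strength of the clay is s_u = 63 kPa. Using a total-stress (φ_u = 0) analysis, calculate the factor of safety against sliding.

Taking moments about the centre O, the resisting moment is provided by the undrained shear strength acting along the arc:
M_R = s_u·L_a·R = 63·18.30·10.5 = 12105.5 kN·m/m
M_D = W·d = 1377·3.24 = 4461.5 kN·m/m
FS = M_R / M_D = 12105.5 / 4461.5 = 2.713

FS = 2.71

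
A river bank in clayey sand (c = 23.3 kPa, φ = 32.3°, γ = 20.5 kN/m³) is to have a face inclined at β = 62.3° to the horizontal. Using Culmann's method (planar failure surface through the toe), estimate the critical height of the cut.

Culmann's analysis gives the critical failure plane at α_cr = (β + φ)/2 = (62.3 + 32.3)/2 = 47.3°, and the critical height
H_c = (4c/γ) · sinβ cosφ / [1 − cos(β − φ)]
    = (4·23.3/20.5) · sin62.3°·cos32.3° / [1 − cos(30.0°)]
    = 4.546 · 0.8854·0.8453 / [1 − 0.8660]
    = 4.546 · 0.7484 / 0.1340
    = 25.40 m

H_c = 25.40 m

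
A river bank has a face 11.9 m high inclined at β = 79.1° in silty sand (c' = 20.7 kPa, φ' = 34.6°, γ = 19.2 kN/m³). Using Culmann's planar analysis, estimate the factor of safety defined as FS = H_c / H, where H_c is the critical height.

FS = 1.02

H_c = (4c'/γ) · sinβ cosφ' / [1 − cos(β − φ')]
    = (4·20.7/19.2) · sin79.1°·cos34.6° / [1 − cos44.5°]
    = 4.312 · 0.8083 / 0.2867 = 12.16 m
FS = H_c / H = 12.16 / 11.9 = 1.022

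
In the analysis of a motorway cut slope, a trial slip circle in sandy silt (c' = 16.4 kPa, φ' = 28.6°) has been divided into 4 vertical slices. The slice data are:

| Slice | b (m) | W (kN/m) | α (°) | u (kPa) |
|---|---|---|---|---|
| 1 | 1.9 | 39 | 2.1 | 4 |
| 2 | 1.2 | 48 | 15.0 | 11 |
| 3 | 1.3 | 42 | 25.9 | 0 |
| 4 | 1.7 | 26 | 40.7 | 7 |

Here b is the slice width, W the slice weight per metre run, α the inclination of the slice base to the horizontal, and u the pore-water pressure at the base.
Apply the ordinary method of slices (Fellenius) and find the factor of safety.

Ordinary method of slices: FS = Σ[c'·Δl_i + (W_i cosα_i − u_i·Δl_i)·tanφ'] / Σ W_i sinα_i, with Δl_i = b_i / cosα_i.
Slice 1: Δl = 1.9/cos2.1° = 1.901 m; N'_1 = 39·cos2.1° − 4·1.901 = 31.4; c'Δl = 31.18; W sinα = 1.4
Slice 2: Δl = 1.2/cos15.0° = 1.242 m; N'_2 = 48·cos15.0° − 11·1.242 = 32.7; c'Δl = 20.37; W sinα = 12.4
Slice 3: Δl = 1.3/cos25.9° = 1.445 m; N'_3 = 42·cos25.9° − 0·1.445 = 37.8; c'Δl = 23.70; W sinα = 18.3
Slice 4: Δl = 1.7/cos40.7° = 2.242 m; N'_4 = 26·cos40.7° − 7·2.242 = 4.0; c'Δl = 36.77; W sinα = 17.0
Σc'Δl = 112.0 kN/m; ΣN' = 105.9 kN/m; ΣW sinα = 49.2 kN/m
Resisting = 112.0 + 105.9·tan28.6° = 112.0 + 57.7 = 169.7 kN/m
FS = 169.7 / 49.2 = 3.454

FS = 3.45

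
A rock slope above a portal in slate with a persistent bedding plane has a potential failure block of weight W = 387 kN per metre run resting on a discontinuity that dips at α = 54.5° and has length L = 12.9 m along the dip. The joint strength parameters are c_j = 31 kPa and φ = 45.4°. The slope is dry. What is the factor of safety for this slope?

Resolving the block weight along and normal to the plane and applying the Mohr–Coulomb strength on the joint:
N' = W cosα = 387·cos54.5° = 224.7 kN/m
Driving force T = W sinα = 387·sin54.5° = 315.1 kN/m
Resisting force R = c_j·L + N'·tanφ = 31·12.9 + 224.7·tan45.4° = 399.9 + 227.9 = 627.8 kN/m
FS = R / T = 627.8 / 315.1 = 1.993

FS = 1.99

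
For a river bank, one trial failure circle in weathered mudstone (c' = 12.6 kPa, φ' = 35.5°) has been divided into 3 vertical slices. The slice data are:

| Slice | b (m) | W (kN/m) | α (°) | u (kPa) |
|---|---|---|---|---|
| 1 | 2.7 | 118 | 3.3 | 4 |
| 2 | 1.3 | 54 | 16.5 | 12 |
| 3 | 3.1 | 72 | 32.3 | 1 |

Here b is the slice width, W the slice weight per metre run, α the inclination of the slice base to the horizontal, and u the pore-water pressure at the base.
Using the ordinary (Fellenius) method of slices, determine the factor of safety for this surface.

Ordinary method of slices: FS = Σ[c'·Δl_i + (W_i cosα_i − u_i·Δl_i)·tanφ'] / Σ W_i sinα_i, with Δl_i = b_i / cosα_i.
Slice 1: Δl = 2.7/cos3.3° = 2.704 m; N'_1 = 118·cos3.3° − 4·2.704 = 107.0; c'Δl = 34.08; W sinα = 6.8
Slice 2: Δl = 1.3/cos16.5° = 1.356 m; N'_2 = 54·cos16.5° − 12·1.356 = 35.5; c'Δl = 17.08; W sinα = 15.3
Slice 3: Δl = 3.1/cos32.3° = 3.668 m; N'_3 = 72·cos32.3° − 1·3.668 = 57.2; c'Δl = 46.21; W sinα = 38.5
Σc'Δl = 97.4 kN/m; ΣN' = 199.7 kN/m; ΣW sinα = 60.6 kN/m
Resisting = 97.4 + 199.7·tan35.5° = 97.4 + 142.4 = 239.8 kN/m
FS = 239.8 / 60.6 = 3.957

FS = 3.96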